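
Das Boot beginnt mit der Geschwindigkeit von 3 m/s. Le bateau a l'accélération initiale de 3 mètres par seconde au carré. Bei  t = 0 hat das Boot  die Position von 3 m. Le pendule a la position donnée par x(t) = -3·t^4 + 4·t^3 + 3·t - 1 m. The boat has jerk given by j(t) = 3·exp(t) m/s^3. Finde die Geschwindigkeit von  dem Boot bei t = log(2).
Um dies zu lösen, müssen wir 2 Stammfunktionen unserer Gleichung für den Ruck j(t) = 3·exp(t) finden. Durch Integration von dem Ruck und Verwendung der Anfangsbedingung a(0) = 3, erhalten wir a(t) = 3·exp(t). Mit ∫a(t)dt und Anwendung von v(0) = 3, finden wir v(t) = 3·exp(t). Wir haben die Geschwindigkeit v(t) = 3·exp(t). Durch Einsetzen von t = log(2): v(log(2)) = 6.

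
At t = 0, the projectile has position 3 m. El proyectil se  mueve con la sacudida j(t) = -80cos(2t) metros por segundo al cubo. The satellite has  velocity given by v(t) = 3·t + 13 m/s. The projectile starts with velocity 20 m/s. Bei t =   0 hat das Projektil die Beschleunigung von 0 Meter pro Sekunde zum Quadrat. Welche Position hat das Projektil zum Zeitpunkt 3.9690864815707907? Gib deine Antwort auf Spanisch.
Partiendo de la sacudida j(t) = -80·cos(2·t), tomamos 3 antiderivadas. Integrando la sacudida y usando la condición inicial a(0) = 0, obtenemos a(t) = -40·sin(2·t). Integrando la aceleración y usando la condición inicial v(0) = 20, obtenemos v(t) = 20·cos(2·t). Tomando ∫v(t)dt y aplicando x(0) = 3, encontramos x(t) = 10·sin(2·t) + 3. Tenemos la posición x(t) = 10·sin(2·t) + 3. Sustituyendo t = 3.9690864815707907: x(3.9690864815707907) = 12.9645800298091.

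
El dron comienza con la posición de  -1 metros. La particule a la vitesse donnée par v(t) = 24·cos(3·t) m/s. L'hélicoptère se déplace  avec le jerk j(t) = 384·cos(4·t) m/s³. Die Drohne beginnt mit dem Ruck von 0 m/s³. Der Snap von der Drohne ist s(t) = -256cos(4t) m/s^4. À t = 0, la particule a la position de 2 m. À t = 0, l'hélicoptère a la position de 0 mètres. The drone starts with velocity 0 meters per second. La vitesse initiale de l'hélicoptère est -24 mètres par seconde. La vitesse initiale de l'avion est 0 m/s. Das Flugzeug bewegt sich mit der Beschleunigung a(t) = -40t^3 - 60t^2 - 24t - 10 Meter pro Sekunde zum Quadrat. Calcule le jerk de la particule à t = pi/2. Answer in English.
To solve this, we need to take 2 derivatives of our velocity equation v(t) = 24·cos(3·t). Taking d/dt of v(t), we find a(t) = -72·sin(3·t). Differentiating acceleration, we get jerk: j(t) = -216·cos(3·t). Using j(t) = -216·cos(3·t) and substituting t = pi/2, we find j = 0.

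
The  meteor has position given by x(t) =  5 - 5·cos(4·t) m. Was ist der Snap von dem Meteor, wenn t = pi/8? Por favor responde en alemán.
Ausgehend von der Position x(t) = 5 - 5·cos(4·t), nehmen wir 4 Ableitungen. Die Ableitung von der Position ergibt die Geschwindigkeit: v(t) = 20·sin(4·t). Durch Ableiten von der Geschwindigkeit erhalten wir die Beschleunigung: a(t) = 80·cos(4·t). Mit d/dt von a(t) finden wir j(t) = -320·sin(4·t). Die Ableitung von dem Ruck ergibt den Snap: s(t) = -1280·cos(4·t). Mit s(t) = -1280·cos(4·t) und Einsetzen von t = pi/8, finden wir s = 0.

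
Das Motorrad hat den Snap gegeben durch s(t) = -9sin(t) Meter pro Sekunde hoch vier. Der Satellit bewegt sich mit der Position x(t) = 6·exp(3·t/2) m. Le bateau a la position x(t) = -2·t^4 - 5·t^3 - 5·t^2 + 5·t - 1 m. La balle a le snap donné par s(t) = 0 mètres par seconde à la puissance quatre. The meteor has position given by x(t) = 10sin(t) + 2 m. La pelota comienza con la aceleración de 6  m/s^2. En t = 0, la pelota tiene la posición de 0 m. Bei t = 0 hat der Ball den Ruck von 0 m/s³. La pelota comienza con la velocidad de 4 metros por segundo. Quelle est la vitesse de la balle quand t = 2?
Nous devons intégrer notre équation du snap s(t) = 0 3 fois. L'intégrale du snap, avec j(0) = 0, donne le jerk: j(t) = 0. En intégrant le jerk et en utilisant la condition initiale a(0) = 6, nous obtenons a(t) = 6. En prenant ∫a(t)dt et en appliquant v(0) = 4, nous trouvons v(t) = 6·t + 4. En utilisant v(t) = 6·t + 4 et en substituant t = 2, nous trouvons v = 16.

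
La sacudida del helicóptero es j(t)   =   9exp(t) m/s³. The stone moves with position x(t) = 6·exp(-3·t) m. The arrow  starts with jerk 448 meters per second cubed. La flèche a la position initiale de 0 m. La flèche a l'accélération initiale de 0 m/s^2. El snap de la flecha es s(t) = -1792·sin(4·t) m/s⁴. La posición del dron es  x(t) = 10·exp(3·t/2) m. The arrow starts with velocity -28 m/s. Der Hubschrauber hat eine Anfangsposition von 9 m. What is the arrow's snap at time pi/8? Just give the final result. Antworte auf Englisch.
The answer is -1792.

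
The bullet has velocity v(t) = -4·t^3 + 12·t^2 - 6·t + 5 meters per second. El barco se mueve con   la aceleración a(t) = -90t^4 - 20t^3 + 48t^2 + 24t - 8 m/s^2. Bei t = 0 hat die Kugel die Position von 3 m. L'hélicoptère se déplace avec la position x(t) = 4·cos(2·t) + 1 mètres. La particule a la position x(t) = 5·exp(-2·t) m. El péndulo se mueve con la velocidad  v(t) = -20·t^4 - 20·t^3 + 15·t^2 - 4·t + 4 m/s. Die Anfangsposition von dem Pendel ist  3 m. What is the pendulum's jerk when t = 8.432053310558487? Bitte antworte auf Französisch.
En partant de la vitesse v(t) = -20·t^4 - 20·t^3 + 15·t^2 - 4·t + 4, nous prenons 2 dérivées. En prenant d/dt de v(t), nous trouvons a(t) = -80·t^3 - 60·t^2 + 30·t - 4. En dérivant l'accélération, nous obtenons le jerk: j(t) = -240·t^2 - 120·t + 30. En utilisant j(t) = -240·t^2 - 120·t + 30 et en substituant t = 8.432053310558487, nous trouvons j = -18045.7319249711.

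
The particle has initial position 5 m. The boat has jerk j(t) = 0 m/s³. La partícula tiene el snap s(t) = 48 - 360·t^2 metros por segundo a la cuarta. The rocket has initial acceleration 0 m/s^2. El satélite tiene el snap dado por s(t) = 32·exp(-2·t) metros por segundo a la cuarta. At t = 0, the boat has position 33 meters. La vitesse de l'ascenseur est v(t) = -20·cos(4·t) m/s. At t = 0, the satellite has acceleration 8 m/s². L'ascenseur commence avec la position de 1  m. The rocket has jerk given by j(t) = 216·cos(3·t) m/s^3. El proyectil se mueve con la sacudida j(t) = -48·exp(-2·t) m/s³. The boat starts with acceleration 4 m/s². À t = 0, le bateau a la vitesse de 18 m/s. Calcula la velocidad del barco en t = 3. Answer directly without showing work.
v(3) = 30.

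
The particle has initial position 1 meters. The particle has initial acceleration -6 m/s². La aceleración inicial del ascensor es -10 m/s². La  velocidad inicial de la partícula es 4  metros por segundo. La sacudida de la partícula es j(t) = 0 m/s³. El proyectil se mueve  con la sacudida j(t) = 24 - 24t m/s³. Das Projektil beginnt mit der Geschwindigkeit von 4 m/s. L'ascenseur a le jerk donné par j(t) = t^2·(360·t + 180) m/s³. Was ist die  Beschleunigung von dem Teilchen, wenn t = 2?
Um dies zu lösen, müssen wir 1 Integral unserer Gleichung für den Ruck j(t) = 0 finden. Durch Integration von dem Ruck und Verwendung der Anfangsbedingung a(0) = -6, erhalten wir a(t) = -6. Mit a(t) = -6 und Einsetzen von t = 2, finden wir a = -6.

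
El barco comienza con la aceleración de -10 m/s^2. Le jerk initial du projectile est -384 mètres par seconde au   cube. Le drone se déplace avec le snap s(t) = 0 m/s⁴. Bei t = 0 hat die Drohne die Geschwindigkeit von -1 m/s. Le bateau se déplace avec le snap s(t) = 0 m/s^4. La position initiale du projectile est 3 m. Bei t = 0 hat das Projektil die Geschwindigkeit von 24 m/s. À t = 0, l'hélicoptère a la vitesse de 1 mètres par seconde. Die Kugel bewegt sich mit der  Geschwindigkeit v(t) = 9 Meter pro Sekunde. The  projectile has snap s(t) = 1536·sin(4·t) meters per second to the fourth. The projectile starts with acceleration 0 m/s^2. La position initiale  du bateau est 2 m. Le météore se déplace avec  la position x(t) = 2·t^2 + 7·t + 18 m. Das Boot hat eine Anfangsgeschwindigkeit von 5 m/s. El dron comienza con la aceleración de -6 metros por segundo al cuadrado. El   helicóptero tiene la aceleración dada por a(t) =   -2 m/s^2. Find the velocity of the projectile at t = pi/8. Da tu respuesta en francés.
Nous devons trouver la primitive de notre équation du snap s(t) = 1536·sin(4·t) 3 fois. L'intégrale du snap est le jerk. En utilisant j(0) = -384, nous obtenons j(t) = -384·cos(4·t). La primitive du jerk, avec a(0) = 0, donne l'accélération: a(t) = -96·sin(4·t). L'intégrale de l'accélération, avec v(0) = 24, donne la vitesse: v(t) = 24·cos(4·t). Nous avons la vitesse v(t) = 24·cos(4·t). En substituant t = pi/8: v(pi/8) = 0.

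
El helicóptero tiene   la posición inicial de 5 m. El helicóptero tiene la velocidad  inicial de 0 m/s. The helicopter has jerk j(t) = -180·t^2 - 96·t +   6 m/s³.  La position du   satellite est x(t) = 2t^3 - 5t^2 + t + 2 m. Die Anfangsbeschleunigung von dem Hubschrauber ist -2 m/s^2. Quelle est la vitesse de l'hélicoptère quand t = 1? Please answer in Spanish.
Para resolver esto, necesitamos tomar 2 integrales de nuestra ecuación de la sacudida j(t) = -180·t^2 - 96·t + 6. Integrando la sacudida y usando la condición inicial a(0) = -2, obtenemos a(t) = -60·t^3 - 48·t^2 + 6·t - 2. Tomando ∫a(t)dt y aplicando v(0) = 0, encontramos v(t) = t·(-15·t^3 - 16·t^2 + 3·t - 2). De la ecuación de la velocidad v(t) = t·(-15·t^3 - 16·t^2 + 3·t - 2), sustituimos t = 1 para obtener v = -30.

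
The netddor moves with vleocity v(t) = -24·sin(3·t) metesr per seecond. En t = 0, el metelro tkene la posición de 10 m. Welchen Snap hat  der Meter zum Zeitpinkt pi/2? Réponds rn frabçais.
Nous devons dériver notre équation de la vitesse v(t) = -24·sin(3·t) 3 fois. La dérivée de la vitesse donne l'accélération: a(t) = -72·cos(3·t). En dérivant l'accélération, nous obtenons le jerk: j(t) = 216·sin(3·t). En prenant d/dt de j(t), nous trouvons s(t) = 648·cos(3·t). En utilisant s(t) = 648·cos(3·t) et en substituant t = pi/2, nous trouvons s = 0.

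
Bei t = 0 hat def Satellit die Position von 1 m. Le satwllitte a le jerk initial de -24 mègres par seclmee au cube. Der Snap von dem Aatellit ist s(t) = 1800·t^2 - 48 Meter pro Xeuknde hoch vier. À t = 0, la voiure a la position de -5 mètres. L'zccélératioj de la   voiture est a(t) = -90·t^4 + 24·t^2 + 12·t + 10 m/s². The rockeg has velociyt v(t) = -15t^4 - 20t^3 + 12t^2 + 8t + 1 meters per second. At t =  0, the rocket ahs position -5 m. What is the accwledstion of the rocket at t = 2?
We must differentiate our velocity equation v(t) = -15·t^4 - 20·t^3 + 12·t^2 + 8·t + 1 1 time. Taking d/dt of v(t), we find a(t) = -60·t^3 - 60·t^2 + 24·t + 8. From the given acceleration equation a(t) = -60·t^3 - 60·t^2 + 24·t + 8, we substitute t = 2 to get a = -664.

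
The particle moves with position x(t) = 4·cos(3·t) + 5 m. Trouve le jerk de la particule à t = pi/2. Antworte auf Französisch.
En partant de la position x(t) = 4·cos(3·t) + 5, nous prenons 3 dérivées. En prenant d/dt de x(t), nous trouvons v(t) = -12·sin(3·t). La dérivée de la vitesse donne l'accélération: a(t) = -36·cos(3·t). La dérivée de l'accélération donne le jerk: j(t) = 108·sin(3·t). En utilisant j(t) = 108·sin(3·t) et en substituant t = pi/2, nous trouvons j = -108.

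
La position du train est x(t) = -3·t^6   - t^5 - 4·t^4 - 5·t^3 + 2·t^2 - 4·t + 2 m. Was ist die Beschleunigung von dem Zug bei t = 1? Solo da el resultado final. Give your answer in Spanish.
La aceleración en t = 1 es a = -184.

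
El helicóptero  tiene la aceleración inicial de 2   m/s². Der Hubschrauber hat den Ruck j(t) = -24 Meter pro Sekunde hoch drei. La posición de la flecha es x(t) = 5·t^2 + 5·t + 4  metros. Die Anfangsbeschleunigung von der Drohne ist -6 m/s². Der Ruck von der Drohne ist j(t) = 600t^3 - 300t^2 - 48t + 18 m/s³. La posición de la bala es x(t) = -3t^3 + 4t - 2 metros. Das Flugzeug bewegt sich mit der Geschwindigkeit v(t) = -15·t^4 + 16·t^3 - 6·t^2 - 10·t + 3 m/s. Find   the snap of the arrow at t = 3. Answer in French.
Nous devons dériver notre équation de la position x(t) = 5·t^2 + 5·t + 4 4 fois. La dérivée de la position donne la vitesse: v(t) = 10·t + 5. La dérivée de la vitesse donne l'accélération: a(t) = 10. La dérivée de l'accélération donne le jerk: j(t) = 0. En dérivant le jerk, nous obtenons le snap: s(t) = 0. De l'équation du snap s(t) = 0, nous substituons t = 3 pour obtenir s = 0.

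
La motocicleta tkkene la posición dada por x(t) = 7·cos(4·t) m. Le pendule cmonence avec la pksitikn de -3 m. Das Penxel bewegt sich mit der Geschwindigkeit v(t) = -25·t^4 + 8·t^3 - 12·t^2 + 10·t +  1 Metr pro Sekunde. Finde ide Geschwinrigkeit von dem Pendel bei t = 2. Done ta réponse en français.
En utilisant v(t) = -25·t^4 + 8·t^3 - 12·t^2 + 10·t + 1 et en substituant t = 2, nous trouvons v = -363.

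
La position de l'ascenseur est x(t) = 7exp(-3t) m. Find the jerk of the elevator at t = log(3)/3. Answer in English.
Starting from position x(t) = 7·exp(-3·t), we take 3 derivatives. Differentiating position, we get velocity: v(t) = -21·exp(-3·t). Taking d/dt of v(t), we find a(t) = 63·exp(-3·t). Taking d/dt of a(t), we find j(t) = -189·exp(-3·t). Using j(t) = -189·exp(-3·t) and substituting t = log(3)/3, we find j = -63.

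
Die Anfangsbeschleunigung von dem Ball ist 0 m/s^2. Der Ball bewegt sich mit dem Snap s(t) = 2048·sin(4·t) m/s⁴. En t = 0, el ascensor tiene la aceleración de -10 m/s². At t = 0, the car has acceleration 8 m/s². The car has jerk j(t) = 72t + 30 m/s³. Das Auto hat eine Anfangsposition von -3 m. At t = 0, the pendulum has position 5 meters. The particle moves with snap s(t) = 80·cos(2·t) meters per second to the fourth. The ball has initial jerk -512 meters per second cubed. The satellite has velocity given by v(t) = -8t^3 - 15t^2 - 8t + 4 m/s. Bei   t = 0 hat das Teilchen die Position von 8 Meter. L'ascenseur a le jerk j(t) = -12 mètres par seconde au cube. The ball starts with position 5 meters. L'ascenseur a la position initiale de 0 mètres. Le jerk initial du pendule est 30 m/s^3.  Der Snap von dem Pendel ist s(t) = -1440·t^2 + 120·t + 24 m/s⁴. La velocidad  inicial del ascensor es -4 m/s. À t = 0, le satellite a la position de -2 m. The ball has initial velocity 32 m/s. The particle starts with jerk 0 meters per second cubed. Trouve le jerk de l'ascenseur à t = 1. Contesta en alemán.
Mit j(t) = -12 und Einsetzen von t = 1, finden wir j = -12.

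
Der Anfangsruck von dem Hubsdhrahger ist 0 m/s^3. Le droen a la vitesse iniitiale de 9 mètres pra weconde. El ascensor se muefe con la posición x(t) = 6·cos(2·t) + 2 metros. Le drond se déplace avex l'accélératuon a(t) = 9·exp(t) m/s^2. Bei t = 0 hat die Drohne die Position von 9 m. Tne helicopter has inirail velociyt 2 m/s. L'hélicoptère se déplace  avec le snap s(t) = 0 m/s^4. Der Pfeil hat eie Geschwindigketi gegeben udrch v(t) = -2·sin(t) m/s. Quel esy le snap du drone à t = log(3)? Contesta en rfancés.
Nous devons dériver notre équation de l'accélération a(t) = 9·exp(t) 2 fois. En dérivant l'accélération, nous obtenons le jerk: j(t) = 9·exp(t). En prenant d/dt de j(t), nous trouvons s(t) = 9·exp(t). Nous avons le snap s(t) = 9·exp(t). En substituant t = log(3): s(log(3)) = 27.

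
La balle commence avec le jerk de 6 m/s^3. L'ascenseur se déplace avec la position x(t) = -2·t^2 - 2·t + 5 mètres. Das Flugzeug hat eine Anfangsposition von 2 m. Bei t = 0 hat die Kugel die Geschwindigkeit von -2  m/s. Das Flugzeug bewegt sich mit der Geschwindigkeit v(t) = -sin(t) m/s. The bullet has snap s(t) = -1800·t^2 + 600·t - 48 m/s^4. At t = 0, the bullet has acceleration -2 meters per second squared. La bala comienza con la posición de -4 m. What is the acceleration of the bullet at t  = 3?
We need to integrate our snap equation s(t) = -1800·t^2 + 600·t - 48 2 times. Finding the antiderivative of s(t) and using j(0) = 6: j(t) = -600·t^3 + 300·t^2 - 48·t + 6. Taking ∫j(t)dt and applying a(0) = -2, we find a(t) = -150·t^4 + 100·t^3 - 24·t^2 + 6·t - 2. Using a(t) = -150·t^4 + 100·t^3 - 24·t^2 + 6·t - 2 and substituting t = 3, we find a = -9650.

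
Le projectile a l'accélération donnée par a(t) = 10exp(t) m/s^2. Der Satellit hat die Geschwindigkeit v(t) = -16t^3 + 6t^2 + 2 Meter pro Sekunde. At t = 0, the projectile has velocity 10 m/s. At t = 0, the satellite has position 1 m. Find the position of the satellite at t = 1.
Starting from velocity v(t) = -16·t^3 + 6·t^2 + 2, we take 1 antiderivative. Finding the antiderivative of v(t) and using x(0) = 1: x(t) = -4·t^4 + 2·t^3 + 2·t + 1. We have position x(t) = -4·t^4 + 2·t^3 + 2·t + 1. Substituting t = 1: x(1) = 1.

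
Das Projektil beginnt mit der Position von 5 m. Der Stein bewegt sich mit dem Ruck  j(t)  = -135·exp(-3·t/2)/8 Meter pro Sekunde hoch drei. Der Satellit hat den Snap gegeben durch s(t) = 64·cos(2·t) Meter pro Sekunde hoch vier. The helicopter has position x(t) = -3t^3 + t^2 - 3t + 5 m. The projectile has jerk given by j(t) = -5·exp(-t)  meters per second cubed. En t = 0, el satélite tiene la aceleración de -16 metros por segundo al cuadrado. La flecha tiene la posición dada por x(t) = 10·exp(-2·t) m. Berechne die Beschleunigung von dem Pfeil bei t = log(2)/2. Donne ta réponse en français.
Pour résoudre ceci, nous devons prendre 2 dérivées de notre équation de la position x(t) = 10·exp(-2·t). En prenant d/dt de x(t), nous trouvons v(t) = -20·exp(-2·t). En prenant d/dt de v(t), nous trouvons a(t) = 40·exp(-2·t). De l'équation de l'accélération a(t) = 40·exp(-2·t), nous substituons t = log(2)/2 pour obtenir a = 20.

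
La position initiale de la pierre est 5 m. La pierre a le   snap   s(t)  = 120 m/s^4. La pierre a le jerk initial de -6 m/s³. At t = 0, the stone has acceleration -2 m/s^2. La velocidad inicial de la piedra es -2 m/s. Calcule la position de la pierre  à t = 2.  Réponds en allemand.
Wir müssen unsere Gleichung für den Snap s(t) = 120 4-mal integrieren. Mit ∫s(t)dt und Anwendung von j(0) = -6, finden wir j(t) = 120·t - 6. Die Stammfunktion von dem Ruck, mit a(0) = -2, ergibt die Beschleunigung: a(t) = 60·t^2 - 6·t - 2. Mit ∫a(t)dt und Anwendung von v(0) = -2, finden wir v(t) = 20·t^3 - 3·t^2 - 2·t - 2. Die Stammfunktion von der Geschwindigkeit, mit x(0) = 5, ergibt die Position: x(t) = 5·t^4 - t^3 - t^2 - 2·t + 5. Aus der Gleichung für die Position x(t) = 5·t^4 - t^3 - t^2 - 2·t + 5, setzen wir t = 2 ein und erhalten x = 69.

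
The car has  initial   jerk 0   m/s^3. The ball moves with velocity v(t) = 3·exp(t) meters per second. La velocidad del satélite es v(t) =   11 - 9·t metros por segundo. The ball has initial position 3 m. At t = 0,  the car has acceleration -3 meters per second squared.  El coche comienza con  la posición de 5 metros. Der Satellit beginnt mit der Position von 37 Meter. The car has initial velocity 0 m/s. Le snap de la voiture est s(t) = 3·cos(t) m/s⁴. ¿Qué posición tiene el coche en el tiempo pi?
Partiendo del snap s(t) = 3·cos(t), tomamos 4 antiderivadas. La antiderivada del snap es la sacudida. Usando j(0) = 0, obtenemos j(t) = 3·sin(t). Integrando la sacudida y usando la condición inicial a(0) = -3, obtenemos a(t) = -3·cos(t). Tomando ∫a(t)dt y aplicando v(0) = 0, encontramos v(t) = -3·sin(t). Tomando ∫v(t)dt y aplicando x(0) = 5, encontramos x(t) = 3·cos(t) + 2. Tenemos la posición x(t) = 3·cos(t) + 2. Sustituyendo t = pi: x(pi) = -1.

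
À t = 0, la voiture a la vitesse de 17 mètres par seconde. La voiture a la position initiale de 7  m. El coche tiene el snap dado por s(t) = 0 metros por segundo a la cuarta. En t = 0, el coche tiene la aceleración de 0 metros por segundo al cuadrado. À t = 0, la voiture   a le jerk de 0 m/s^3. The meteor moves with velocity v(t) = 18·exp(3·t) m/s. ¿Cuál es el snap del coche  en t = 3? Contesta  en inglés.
From the given snap equation s(t) = 0, we substitute t = 3 to get s = 0.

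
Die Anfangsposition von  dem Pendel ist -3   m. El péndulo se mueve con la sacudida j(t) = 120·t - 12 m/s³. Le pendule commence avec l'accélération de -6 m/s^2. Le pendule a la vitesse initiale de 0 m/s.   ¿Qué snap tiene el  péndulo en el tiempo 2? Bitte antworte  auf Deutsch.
Ausgehend von dem Ruck j(t) = 120·t - 12, nehmen wir 1 Ableitung. Mit d/dt von j(t) finden wir s(t) = 120. Aus der Gleichung für den Snap s(t) = 120, setzen wir t = 2 ein und erhalten s = 120.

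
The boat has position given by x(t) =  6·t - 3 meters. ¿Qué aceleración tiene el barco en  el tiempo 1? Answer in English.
We must differentiate our position equation x(t) = 6·t - 3 2 times. Taking d/dt of x(t), we find v(t) = 6. Taking d/dt of v(t), we find a(t) = 0. We have acceleration a(t) = 0. Substituting t = 1: a(1) = 0.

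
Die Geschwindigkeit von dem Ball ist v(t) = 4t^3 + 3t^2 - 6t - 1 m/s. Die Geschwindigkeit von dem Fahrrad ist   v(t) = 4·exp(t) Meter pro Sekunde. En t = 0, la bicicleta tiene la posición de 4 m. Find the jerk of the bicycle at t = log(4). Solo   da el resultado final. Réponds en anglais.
j(log(4)) = 16.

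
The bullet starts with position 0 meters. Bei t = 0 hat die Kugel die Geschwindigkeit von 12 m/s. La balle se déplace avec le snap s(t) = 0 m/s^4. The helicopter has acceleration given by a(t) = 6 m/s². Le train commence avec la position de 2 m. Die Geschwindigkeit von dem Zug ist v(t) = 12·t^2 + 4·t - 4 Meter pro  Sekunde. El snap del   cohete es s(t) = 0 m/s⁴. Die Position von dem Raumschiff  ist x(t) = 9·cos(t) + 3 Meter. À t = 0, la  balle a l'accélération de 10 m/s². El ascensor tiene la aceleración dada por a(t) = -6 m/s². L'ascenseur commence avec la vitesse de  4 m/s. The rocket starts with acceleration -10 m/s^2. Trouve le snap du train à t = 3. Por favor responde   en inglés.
Starting from velocity v(t) = 12·t^2 + 4·t - 4, we take 3 derivatives. Taking d/dt of v(t), we find a(t) = 24·t + 4. Differentiating acceleration, we get jerk: j(t) = 24. Taking d/dt of j(t), we find s(t) = 0. From the given snap equation s(t) = 0, we substitute t = 3 to get s = 0.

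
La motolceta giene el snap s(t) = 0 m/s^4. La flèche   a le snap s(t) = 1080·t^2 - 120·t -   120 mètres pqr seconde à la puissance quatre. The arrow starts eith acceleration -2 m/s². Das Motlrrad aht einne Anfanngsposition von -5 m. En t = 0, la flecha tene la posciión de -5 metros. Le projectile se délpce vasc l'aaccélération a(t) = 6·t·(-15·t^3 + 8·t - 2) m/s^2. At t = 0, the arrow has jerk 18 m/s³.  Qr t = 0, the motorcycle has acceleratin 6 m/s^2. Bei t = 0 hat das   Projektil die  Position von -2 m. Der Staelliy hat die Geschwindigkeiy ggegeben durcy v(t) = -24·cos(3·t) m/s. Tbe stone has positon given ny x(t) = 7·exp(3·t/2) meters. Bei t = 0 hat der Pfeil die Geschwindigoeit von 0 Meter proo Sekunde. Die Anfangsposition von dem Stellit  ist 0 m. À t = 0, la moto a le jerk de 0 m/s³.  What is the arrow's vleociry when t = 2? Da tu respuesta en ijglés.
We need to integrate our snap equation s(t) = 1080·t^2 - 120·t - 120 3 times. Finding the antiderivative of s(t) and using j(0) = 18: j(t) = 360·t^3 - 60·t^2 - 120·t + 18. Integrating jerk and using the initial condition a(0) = -2, we get a(t) = 90·t^4 - 20·t^3 - 60·t^2 + 18·t - 2. Integrating acceleration and using the initial condition v(0) = 0, we get v(t) = t·(18·t^4 - 5·t^3 - 20·t^2 + 9·t - 2). We have velocity v(t) = t·(18·t^4 - 5·t^3 - 20·t^2 + 9·t - 2). Substituting t = 2: v(2) = 368.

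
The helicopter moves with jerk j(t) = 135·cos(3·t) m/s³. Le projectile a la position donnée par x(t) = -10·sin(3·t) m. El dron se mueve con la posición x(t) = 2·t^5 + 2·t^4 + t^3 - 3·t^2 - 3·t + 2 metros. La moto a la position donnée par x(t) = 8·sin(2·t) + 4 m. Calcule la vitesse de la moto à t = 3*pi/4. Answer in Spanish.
Partiendo de la posición x(t) = 8·sin(2·t) + 4, tomamos 1 derivada. Tomando d/dt de x(t), encontramos v(t) = 16·cos(2·t). Tenemos la velocidad v(t) = 16·cos(2·t). Sustituyendo t = 3*pi/4: v(3*pi/4) = 0.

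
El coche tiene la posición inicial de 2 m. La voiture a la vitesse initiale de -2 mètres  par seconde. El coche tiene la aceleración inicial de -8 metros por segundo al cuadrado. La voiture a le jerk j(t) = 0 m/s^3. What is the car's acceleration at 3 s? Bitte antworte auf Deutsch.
Wir müssen die Stammfunktion unserer Gleichung für den Ruck j(t) = 0 1-mal finden. Die Stammfunktion von dem Ruck, mit a(0) = -8, ergibt die Beschleunigung: a(t) = -8. Mit a(t) = -8 und Einsetzen von t = 3, finden wir a = -8.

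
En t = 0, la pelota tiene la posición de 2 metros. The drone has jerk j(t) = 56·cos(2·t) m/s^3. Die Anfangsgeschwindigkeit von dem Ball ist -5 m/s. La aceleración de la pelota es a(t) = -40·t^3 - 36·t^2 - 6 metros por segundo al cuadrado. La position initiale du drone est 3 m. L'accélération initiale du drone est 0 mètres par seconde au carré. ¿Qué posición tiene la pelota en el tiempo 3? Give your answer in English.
We must find the antiderivative of our acceleration equation a(t) = -40·t^3 - 36·t^2 - 6 2 times. The integral of acceleration, with v(0) = -5, gives velocity: v(t) = -10·t^4 - 12·t^3 - 6·t - 5. The integral of velocity, with x(0) = 2, gives position: x(t) = -2·t^5 - 3·t^4 - 3·t^2 - 5·t + 2. From the given position equation x(t) = -2·t^5 - 3·t^4 - 3·t^2 - 5·t + 2, we substitute t = 3 to get x = -769.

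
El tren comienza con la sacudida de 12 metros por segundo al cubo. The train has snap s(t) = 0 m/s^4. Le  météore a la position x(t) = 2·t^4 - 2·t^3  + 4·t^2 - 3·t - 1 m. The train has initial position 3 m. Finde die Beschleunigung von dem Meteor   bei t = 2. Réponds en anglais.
To solve this, we need to take 2 derivatives of our position equation x(t) = 2·t^4 - 2·t^3 + 4·t^2 - 3·t - 1. Differentiating position, we get velocity: v(t) = 8·t^3 - 6·t^2 + 8·t - 3. Differentiating velocity, we get acceleration: a(t) = 24·t^2 - 12·t + 8. We have acceleration a(t) = 24·t^2 - 12·t + 8. Substituting t = 2: a(2) = 80.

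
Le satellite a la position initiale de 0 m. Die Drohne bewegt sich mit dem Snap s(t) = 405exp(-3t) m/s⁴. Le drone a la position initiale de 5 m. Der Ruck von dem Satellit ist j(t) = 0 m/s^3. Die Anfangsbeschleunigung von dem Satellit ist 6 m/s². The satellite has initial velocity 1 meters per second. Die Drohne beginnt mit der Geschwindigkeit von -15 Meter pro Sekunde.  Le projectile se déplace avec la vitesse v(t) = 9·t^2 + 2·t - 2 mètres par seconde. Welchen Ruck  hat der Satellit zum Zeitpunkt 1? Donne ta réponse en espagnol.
Tenemos la sacudida j(t) = 0. Sustituyendo t = 1: j(1) = 0.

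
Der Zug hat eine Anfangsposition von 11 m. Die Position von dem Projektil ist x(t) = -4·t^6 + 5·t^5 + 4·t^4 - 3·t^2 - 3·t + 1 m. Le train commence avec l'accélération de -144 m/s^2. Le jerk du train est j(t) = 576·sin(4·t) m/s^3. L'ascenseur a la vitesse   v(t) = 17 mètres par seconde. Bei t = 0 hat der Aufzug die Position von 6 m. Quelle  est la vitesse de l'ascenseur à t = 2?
De l'équation de la vitesse v(t) = 17, nous substituons t = 2 pour obtenir v = 17.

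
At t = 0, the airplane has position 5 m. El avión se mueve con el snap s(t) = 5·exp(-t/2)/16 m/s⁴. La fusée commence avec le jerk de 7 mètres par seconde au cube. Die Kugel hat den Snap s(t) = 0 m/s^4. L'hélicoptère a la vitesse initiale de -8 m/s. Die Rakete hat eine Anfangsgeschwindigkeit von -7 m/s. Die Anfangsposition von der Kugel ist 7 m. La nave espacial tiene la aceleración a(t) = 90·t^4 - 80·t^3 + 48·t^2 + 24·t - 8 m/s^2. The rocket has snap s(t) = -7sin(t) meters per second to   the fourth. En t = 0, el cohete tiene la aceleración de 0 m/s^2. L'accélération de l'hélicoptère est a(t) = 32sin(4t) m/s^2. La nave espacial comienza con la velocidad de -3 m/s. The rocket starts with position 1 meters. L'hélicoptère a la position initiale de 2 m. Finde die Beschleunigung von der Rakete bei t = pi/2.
Wir müssen das Integral unserer Gleichung für den Snap s(t) = -7·sin(t) 2-mal finden. Die Stammfunktion von dem Snap ist der Ruck. Mit j(0) = 7 erhalten wir j(t) = 7·cos(t). Mit ∫j(t)dt und Anwendung von a(0) = 0, finden wir a(t) = 7·sin(t). Mit a(t) = 7·sin(t) und Einsetzen von t = pi/2, finden wir a = 7.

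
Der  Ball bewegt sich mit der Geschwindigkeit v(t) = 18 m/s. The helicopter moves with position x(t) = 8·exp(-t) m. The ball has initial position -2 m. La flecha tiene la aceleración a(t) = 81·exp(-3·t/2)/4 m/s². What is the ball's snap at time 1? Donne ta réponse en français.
En partant de la vitesse v(t) = 18, nous prenons 3 dérivées. En dérivant la vitesse, nous obtenons l'accélération: a(t) = 0. En dérivant l'accélération, nous obtenons le jerk: j(t) = 0. La dérivée du jerk donne le snap: s(t) = 0. Nous avons le snap s(t) = 0. En substituant t = 1: s(1) = 0.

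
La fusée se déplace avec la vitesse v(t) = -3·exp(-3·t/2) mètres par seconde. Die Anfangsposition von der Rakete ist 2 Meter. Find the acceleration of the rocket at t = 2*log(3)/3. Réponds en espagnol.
Partiendo de la velocidad v(t) = -3·exp(-3·t/2), tomamos 1 derivada. Derivando la velocidad, obtenemos la aceleración: a(t) = 9·exp(-3·t/2)/2. De la ecuación de la aceleración a(t) = 9·exp(-3·t/2)/2, sustituimos t = 2*log(3)/3 para obtener a = 3/2.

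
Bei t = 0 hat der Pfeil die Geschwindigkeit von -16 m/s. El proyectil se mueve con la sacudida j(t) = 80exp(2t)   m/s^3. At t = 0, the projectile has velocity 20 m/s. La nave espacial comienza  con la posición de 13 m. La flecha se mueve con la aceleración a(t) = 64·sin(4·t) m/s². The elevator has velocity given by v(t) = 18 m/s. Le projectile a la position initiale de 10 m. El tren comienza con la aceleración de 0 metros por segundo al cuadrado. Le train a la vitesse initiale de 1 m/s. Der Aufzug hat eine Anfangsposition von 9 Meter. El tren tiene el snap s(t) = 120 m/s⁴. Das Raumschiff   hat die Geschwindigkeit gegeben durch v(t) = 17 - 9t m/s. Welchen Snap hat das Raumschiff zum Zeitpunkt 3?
Um dies zu lösen, müssen wir 3 Ableitungen unserer Gleichung für die Geschwindigkeit v(t) = 17 - 9·t nehmen. Durch Ableiten von der Geschwindigkeit erhalten wir die Beschleunigung: a(t) = -9. Durch Ableiten von der Beschleunigung erhalten wir den Ruck: j(t) = 0. Mit d/dt von j(t) finden wir s(t) = 0. Mit s(t) = 0 und Einsetzen von t = 3, finden wir s = 0.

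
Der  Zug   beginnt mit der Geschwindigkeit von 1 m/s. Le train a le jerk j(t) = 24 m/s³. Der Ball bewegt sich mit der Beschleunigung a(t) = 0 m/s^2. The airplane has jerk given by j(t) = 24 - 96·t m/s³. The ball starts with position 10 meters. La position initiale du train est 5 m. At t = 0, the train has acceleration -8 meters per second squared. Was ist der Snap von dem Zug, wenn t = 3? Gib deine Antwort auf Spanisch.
Debemos derivar nuestra ecuación de la sacudida j(t) = 24 1 vez. La derivada de la sacudida da el snap: s(t) = 0. Usando s(t) = 0 y sustituyendo t = 3, encontramos s = 0.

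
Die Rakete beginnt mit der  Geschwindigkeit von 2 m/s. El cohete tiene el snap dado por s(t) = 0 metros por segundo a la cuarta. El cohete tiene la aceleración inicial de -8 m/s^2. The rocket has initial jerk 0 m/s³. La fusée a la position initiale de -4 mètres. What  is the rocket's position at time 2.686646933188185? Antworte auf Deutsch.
Wir müssen unsere Gleichung für den Snap s(t) = 0 4-mal integrieren. Das Integral von dem Snap ist der Ruck. Mit j(0) = 0 erhalten wir j(t) = 0. Durch Integration von dem Ruck und Verwendung der Anfangsbedingung a(0) = -8, erhalten wir a(t) = -8. Das Integral von der Beschleunigung ist die Geschwindigkeit. Mit v(0) = 2 erhalten wir v(t) = 2 - 8·t. Die Stammfunktion von der Geschwindigkeit, mit x(0) = -4, ergibt die Position: x(t) = -4·t^2 + 2·t - 4. Aus der Gleichung für die Position x(t) = -4·t^2 + 2·t - 4, setzen wir t = 2.686646933188185 ein und erhalten x = -27.4989931080615.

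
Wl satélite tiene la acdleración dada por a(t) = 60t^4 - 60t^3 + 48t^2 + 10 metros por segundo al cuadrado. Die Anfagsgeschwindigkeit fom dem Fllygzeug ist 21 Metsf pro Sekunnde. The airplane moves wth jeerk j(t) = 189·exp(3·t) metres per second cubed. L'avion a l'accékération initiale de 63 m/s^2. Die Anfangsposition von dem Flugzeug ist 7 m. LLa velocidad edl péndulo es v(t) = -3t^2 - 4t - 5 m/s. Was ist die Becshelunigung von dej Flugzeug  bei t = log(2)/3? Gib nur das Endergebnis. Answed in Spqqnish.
a(log(2)/3) = 126.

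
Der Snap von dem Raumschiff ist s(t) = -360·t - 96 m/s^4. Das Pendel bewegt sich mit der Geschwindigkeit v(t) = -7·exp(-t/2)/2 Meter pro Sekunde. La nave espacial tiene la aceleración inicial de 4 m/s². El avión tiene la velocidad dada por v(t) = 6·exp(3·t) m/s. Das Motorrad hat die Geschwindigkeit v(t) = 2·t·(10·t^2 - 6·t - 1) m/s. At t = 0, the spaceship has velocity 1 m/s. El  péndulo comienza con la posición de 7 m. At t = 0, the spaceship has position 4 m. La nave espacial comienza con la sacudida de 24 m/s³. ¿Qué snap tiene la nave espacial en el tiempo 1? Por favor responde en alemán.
Aus der Gleichung für den Snap s(t) = -360·t - 96, setzen wir t = 1 ein und erhalten s = -456.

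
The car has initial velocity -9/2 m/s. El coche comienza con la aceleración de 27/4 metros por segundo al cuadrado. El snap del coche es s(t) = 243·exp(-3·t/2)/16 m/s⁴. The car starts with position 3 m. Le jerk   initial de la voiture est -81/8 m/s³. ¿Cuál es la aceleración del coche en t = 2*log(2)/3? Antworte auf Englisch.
To find the answer, we compute 2 antiderivatives of s(t) = 243·exp(-3·t/2)/16. Finding the integral of s(t) and using j(0) = -81/8: j(t) = -81·exp(-3·t/2)/8. The integral of jerk is acceleration. Using a(0) = 27/4, we get a(t) = 27·exp(-3·t/2)/4. We have acceleration a(t) = 27·exp(-3·t/2)/4. Substituting t = 2*log(2)/3: a(2*log(2)/3) = 27/8.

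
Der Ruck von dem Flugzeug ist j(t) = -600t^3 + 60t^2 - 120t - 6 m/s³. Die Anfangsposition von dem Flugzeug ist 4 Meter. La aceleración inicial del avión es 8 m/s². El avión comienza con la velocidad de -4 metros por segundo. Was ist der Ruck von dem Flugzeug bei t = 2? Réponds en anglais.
We have jerk j(t) = -600·t^3 + 60·t^2 - 120·t - 6. Substituting t = 2: j(2) = -4806.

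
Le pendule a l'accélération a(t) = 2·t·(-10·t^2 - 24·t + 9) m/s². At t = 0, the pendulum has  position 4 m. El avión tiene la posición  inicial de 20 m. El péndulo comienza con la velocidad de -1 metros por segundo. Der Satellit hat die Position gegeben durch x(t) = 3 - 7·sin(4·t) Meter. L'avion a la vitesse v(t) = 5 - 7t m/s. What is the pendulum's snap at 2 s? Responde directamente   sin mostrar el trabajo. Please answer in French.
À t = 2, s = -336.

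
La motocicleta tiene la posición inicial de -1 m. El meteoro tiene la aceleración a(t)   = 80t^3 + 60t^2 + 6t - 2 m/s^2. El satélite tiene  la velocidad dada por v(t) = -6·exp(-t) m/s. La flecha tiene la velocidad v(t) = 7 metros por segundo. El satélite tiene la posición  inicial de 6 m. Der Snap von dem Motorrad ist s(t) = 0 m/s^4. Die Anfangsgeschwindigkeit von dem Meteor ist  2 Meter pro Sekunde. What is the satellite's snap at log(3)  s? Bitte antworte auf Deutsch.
Wir müssen unsere Gleichung für die Geschwindigkeit v(t) = -6·exp(-t) 3-mal ableiten. Durch Ableiten von der Geschwindigkeit erhalten wir die Beschleunigung: a(t) = 6·exp(-t). Mit d/dt von a(t) finden wir j(t) = -6·exp(-t). Die Ableitung von dem Ruck ergibt den Snap: s(t) = 6·exp(-t). Mit s(t) = 6·exp(-t) und Einsetzen von t = log(3), finden wir s = 2.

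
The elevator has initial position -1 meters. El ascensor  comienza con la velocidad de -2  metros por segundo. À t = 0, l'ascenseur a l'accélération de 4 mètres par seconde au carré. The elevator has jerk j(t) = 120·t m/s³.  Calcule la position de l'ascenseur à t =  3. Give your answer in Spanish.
Necesitamos integrar nuestra ecuación de la sacudida j(t) = 120·t 3 veces. La antiderivada de la sacudida, con a(0) = 4, da la aceleración: a(t) = 60·t^2 + 4. Integrando la aceleración y usando la condición inicial v(0) = -2, obtenemos v(t) = 20·t^3 + 4·t - 2. Integrando la velocidad y usando la condición inicial x(0) = -1, obtenemos x(t) = 5·t^4 + 2·t^2 - 2·t - 1. De la ecuación de la posición x(t) = 5·t^4 + 2·t^2 - 2·t - 1, sustituimos t = 3 para obtener x = 416.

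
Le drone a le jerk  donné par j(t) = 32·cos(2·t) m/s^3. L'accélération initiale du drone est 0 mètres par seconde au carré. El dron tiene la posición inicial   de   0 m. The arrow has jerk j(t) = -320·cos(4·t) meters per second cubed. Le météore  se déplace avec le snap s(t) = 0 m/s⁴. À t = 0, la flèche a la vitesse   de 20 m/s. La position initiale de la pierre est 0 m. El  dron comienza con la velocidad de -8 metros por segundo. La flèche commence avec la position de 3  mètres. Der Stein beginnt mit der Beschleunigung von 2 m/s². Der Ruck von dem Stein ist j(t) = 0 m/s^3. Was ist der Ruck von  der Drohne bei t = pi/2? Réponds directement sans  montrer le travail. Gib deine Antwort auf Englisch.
j(pi/2) = -32.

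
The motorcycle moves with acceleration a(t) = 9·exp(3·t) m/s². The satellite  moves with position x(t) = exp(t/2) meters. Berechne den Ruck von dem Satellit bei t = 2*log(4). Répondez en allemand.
Ausgehend von der Position x(t) = exp(t/2), nehmen wir 3 Ableitungen. Mit d/dt von x(t) finden wir v(t) = exp(t/2)/2. Die Ableitung von der Geschwindigkeit ergibt die Beschleunigung: a(t) = exp(t/2)/4. Die Ableitung von der Beschleunigung ergibt den Ruck: j(t) = exp(t/2)/8. Aus der Gleichung für den Ruck j(t) = exp(t/2)/8, setzen wir t = 2*log(4) ein und erhalten j = 1/2.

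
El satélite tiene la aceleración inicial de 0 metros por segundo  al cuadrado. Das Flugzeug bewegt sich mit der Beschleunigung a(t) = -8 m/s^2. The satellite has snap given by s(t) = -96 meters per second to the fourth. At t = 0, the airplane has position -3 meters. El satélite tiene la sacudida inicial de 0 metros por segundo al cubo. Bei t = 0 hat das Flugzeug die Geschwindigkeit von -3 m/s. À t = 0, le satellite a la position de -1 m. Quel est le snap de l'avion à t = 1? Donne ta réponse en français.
Nous devons dériver notre équation de l'accélération a(t) = -8 2 fois. En prenant d/dt de a(t), nous trouvons j(t) = 0. En prenant d/dt de j(t), nous trouvons s(t) = 0. En utilisant s(t) = 0 et en substituant t = 1, nous trouvons s = 0.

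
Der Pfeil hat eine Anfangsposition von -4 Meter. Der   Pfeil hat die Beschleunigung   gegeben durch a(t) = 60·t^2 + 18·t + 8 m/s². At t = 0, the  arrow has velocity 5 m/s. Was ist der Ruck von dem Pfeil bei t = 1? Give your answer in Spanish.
Para resolver esto, necesitamos tomar 1 derivada de nuestra ecuación de la aceleración a(t) = 60·t^2 + 18·t + 8. La derivada de la aceleración da la sacudida: j(t) = 120·t + 18. Usando j(t) = 120·t + 18 y sustituyendo t = 1, encontramos j = 138.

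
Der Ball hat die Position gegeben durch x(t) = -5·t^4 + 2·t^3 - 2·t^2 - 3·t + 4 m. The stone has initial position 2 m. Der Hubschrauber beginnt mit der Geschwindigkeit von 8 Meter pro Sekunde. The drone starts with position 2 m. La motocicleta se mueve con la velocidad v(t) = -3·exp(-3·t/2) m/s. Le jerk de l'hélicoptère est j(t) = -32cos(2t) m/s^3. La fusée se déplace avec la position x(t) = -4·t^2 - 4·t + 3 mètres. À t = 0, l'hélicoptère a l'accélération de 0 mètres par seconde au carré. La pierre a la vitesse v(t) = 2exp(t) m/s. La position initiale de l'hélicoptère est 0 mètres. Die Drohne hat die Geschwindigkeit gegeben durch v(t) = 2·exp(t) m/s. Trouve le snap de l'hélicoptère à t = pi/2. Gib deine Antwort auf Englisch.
We must differentiate our jerk equation j(t) = -32·cos(2·t) 1 time. Taking d/dt of j(t), we find s(t) = 64·sin(2·t). Using s(t) = 64·sin(2·t) and substituting t = pi/2, we find s = 0.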